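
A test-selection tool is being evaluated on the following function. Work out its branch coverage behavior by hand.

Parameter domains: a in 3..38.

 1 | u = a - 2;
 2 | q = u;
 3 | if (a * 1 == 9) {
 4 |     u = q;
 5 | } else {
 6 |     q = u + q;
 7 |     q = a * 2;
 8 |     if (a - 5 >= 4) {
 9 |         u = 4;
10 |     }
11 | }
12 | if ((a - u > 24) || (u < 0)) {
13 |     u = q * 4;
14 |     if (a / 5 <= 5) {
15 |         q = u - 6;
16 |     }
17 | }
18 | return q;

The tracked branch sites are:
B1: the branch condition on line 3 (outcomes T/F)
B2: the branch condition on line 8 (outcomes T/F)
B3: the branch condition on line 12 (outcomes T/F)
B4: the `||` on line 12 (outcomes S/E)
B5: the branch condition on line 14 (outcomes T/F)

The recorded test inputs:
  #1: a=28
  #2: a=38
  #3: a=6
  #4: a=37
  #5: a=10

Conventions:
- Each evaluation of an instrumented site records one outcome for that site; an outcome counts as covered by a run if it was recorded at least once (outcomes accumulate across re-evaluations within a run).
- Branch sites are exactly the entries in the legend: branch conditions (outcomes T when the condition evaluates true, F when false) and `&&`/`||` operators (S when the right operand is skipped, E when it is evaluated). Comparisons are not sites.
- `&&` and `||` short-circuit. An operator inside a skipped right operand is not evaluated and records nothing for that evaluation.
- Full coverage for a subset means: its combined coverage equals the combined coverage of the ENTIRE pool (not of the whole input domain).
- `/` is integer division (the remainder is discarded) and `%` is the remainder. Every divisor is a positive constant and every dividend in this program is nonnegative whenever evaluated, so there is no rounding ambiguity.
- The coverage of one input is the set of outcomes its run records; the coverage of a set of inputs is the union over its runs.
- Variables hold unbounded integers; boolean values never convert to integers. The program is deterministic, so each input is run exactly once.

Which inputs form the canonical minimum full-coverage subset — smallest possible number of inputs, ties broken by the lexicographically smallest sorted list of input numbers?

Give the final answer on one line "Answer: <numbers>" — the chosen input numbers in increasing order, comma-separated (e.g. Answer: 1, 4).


input #1, a=28: events B1->F, B2->T, B4->E, B3->F; outcomes B1=F, B2=T, B3=F, B4=E
input #2, a=38: events B1->F, B2->T, B4->S, B3->T, B5->F; outcomes B1=F, B2=T, B3=T, B4=S, B5=F
input #3, a=6: events B1->F, B2->F, B4->E, B3->F; outcomes B1=F, B2=F, B3=F, B4=E
input #4, a=37: events B1->F, B2->T, B4->S, B3->T, B5->F; outcomes B1=F, B2=T, B3=T, B4=S, B5=F
input #5, a=10: events B1->F, B2->T, B4->E, B3->F; outcomes B1=F, B2=T, B3=F, B4=E
the full pool covers 8 outcomes: B1=F, B2=T, B2=F, B3=T, B3=F, B4=S, B4=E, B5=F
size 1 is not enough: best union over all size-1 subsets is 5/8
size 2: inputs {2, 3} cover all 8 outcomes, and no lexicographically smaller subset of this size does
Answer: 2, 3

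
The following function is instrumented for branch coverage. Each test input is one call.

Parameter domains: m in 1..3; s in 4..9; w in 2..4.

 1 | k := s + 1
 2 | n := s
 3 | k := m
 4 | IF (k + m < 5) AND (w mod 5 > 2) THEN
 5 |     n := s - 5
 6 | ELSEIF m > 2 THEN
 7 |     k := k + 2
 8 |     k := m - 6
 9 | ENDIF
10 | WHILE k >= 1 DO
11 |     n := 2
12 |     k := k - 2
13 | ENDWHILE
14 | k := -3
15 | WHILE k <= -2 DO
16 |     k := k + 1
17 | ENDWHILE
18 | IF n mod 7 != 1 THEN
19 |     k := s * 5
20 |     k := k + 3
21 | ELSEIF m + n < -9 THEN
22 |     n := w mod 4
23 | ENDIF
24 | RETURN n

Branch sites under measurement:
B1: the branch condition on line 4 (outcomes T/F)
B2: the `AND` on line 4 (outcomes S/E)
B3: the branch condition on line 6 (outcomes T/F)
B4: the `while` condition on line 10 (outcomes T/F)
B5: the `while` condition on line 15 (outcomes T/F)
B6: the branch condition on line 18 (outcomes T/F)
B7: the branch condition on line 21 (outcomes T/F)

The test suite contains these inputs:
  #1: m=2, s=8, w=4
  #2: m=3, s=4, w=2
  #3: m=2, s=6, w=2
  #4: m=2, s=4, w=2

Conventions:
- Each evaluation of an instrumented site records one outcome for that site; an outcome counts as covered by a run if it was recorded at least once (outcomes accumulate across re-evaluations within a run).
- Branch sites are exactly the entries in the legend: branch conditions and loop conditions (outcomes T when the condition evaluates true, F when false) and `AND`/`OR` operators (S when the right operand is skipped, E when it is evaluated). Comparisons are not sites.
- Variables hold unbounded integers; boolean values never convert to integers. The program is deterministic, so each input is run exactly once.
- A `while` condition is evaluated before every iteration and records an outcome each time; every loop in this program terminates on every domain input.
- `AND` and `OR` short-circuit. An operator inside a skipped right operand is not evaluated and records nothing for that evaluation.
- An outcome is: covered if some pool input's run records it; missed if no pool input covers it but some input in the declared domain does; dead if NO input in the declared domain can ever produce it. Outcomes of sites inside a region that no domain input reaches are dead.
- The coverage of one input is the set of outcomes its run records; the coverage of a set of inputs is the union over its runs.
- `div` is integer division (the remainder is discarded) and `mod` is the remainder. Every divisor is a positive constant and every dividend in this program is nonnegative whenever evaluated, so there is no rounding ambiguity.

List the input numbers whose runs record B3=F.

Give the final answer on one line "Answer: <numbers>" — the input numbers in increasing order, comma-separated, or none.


input #1 (m=2, s=8, w=4): never hits B3=F
input #2 (m=3, s=4, w=2): never hits B3=F
input #3 (m=2, s=6, w=2): hits B3=F
input #4 (m=2, s=4, w=2): hits B3=F
Answer: 3, 4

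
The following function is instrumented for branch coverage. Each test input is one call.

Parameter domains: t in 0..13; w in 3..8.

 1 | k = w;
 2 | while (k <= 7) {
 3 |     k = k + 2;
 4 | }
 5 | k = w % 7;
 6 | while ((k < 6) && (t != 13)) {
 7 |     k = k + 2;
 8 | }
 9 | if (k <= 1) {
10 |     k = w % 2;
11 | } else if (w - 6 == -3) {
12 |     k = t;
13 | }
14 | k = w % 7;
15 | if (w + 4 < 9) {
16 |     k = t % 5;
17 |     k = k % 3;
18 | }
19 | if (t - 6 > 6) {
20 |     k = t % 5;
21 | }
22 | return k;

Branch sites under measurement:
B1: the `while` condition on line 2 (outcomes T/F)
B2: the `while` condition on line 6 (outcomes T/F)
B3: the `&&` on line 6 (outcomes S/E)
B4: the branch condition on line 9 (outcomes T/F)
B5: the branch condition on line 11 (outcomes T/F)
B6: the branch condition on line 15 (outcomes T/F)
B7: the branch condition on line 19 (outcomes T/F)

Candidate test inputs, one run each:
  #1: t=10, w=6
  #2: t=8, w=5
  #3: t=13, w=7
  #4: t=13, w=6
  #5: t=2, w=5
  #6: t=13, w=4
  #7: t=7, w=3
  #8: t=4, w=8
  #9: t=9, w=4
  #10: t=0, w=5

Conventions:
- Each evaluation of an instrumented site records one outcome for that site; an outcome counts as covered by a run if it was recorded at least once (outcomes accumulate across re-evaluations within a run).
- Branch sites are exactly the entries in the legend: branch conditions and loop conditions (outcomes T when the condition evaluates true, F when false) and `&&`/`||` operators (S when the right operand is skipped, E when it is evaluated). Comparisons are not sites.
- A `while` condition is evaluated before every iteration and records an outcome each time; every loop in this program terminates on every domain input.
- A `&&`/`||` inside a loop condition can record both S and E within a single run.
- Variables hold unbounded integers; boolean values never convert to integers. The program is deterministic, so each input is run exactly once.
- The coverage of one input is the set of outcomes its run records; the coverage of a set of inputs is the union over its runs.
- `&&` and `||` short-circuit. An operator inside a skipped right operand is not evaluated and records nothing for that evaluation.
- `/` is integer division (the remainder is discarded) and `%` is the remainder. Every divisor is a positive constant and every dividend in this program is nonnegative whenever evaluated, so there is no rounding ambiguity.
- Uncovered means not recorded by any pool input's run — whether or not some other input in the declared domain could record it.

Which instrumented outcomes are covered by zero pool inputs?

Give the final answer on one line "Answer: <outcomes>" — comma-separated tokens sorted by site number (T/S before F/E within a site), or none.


test 1 (t=10, w=6) fires B1->T, B1->F, B3->S, B2->F, B4->F, B5->F, B6->F, B7->F; hits B1=T, B1=F, B2=F, B3=S, B4=F, B5=F, B6=F, B7=F
test 2 (t=8, w=5) fires B1->T, B1->T, B1->F, B3->E, B2->T, B3->S, B2->F, B4->F, B5->F, B6->F, B7->F; hits B1=T, B1=F, B2=T, B2=F, B3=S, B3=E, B4=F, B5=F, B6=F, B7=F
test 3 (t=13, w=7) fires B1->T, B1->F, B3->E, B2->F, B4->T, B6->F, B7->T; hits B1=T, B1=F, B2=F, B3=E, B4=T, B6=F, B7=T
test 4 (t=13, w=6) fires B1->T, B1->F, B3->S, B2->F, B4->F, B5->F, B6->F, B7->T; hits B1=T, B1=F, B2=F, B3=S, B4=F, B5=F, B6=F, B7=T
test 5 (t=2, w=5) fires B1->T, B1->T, B1->F, B3->E, B2->T, B3->S, B2->F, B4->F, B5->F, B6->F, B7->F; hits B1=T, B1=F, B2=T, B2=F, B3=S, B3=E, B4=F, B5=F, B6=F, B7=F
test 6 (t=13, w=4) fires B1->T, B1->T, B1->F, B3->E, B2->F, B4->F, B5->F, B6->T, B7->T; hits B1=T, B1=F, B2=F, B3=E, B4=F, B5=F, B6=T, B7=T
test 7 (t=7, w=3) fires B1->T, B1->T, B1->T, B1->F, B3->E, B2->T, B3->E, B2->T, B3->S, B2->F, B4->F, B5->T, B6->T, B7->F; hits B1=T, B1=F, B2=T, B2=F, B3=S, B3=E, B4=F, B5=T, B6=T, B7=F
test 8 (t=4, w=8) fires B1->F, B3->E, B2->T, B3->E, B2->T, B3->E, B2->T, B3->S, B2->F, B4->F, B5->F, B6->F, B7->F; hits B1=F, B2=T, B2=F, B3=S, B3=E, B4=F, B5=F, B6=F, B7=F
test 9 (t=9, w=4) fires B1->T, B1->T, B1->F, B3->E, B2->T, B3->S, B2->F, B4->F, B5->F, B6->T, B7->F; hits B1=T, B1=F, B2=T, B2=F, B3=S, B3=E, B4=F, B5=F, B6=T, B7=F
test 10 (t=0, w=5) fires B1->T, B1->T, B1->F, B3->E, B2->T, B3->S, B2->F, B4->F, B5->F, B6->F, B7->F; hits B1=T, B1=F, B2=T, B2=F, B3=S, B3=E, B4=F, B5=F, B6=F, B7=F
union over the pool: B1=T, B1=F, B2=T, B2=F, B3=S, B3=E, B4=T, B4=F, B5=T, B5=F, B6=T, B6=F, B7=T, B7=F
uncovered (0 of 14): none
Answer: none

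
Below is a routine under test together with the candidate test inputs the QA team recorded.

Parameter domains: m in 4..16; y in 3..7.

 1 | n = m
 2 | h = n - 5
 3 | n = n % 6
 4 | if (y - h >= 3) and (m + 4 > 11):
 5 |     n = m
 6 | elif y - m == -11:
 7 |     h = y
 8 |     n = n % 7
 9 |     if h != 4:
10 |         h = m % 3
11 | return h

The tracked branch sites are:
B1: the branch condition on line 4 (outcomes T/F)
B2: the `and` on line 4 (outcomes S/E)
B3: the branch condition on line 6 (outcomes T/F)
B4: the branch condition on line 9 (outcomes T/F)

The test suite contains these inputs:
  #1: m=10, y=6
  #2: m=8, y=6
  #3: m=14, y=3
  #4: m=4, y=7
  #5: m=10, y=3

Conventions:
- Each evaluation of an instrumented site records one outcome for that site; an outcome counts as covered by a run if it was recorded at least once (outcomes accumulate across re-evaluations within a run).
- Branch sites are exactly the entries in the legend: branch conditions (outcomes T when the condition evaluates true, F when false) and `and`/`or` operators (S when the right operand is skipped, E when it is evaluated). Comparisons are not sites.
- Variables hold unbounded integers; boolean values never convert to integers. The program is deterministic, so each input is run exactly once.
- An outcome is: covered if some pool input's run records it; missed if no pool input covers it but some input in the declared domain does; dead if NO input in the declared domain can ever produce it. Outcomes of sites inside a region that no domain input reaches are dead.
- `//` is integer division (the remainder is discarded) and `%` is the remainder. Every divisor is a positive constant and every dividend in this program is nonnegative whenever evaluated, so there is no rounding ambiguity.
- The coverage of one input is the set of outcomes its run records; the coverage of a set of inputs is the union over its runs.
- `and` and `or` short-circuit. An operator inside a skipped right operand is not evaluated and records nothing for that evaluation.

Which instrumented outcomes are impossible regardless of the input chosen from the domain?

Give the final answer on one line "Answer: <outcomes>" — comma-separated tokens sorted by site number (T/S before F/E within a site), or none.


exhaustive pass over the 65-input domain:
  reachable outcomes have witnesses, e.g. B1=T (e.g. m=8, y=6), B1=F (e.g. m=4, y=3), B2=S (e.g. m=6, y=3), B2=E (e.g. m=4, y=3)
Answer: none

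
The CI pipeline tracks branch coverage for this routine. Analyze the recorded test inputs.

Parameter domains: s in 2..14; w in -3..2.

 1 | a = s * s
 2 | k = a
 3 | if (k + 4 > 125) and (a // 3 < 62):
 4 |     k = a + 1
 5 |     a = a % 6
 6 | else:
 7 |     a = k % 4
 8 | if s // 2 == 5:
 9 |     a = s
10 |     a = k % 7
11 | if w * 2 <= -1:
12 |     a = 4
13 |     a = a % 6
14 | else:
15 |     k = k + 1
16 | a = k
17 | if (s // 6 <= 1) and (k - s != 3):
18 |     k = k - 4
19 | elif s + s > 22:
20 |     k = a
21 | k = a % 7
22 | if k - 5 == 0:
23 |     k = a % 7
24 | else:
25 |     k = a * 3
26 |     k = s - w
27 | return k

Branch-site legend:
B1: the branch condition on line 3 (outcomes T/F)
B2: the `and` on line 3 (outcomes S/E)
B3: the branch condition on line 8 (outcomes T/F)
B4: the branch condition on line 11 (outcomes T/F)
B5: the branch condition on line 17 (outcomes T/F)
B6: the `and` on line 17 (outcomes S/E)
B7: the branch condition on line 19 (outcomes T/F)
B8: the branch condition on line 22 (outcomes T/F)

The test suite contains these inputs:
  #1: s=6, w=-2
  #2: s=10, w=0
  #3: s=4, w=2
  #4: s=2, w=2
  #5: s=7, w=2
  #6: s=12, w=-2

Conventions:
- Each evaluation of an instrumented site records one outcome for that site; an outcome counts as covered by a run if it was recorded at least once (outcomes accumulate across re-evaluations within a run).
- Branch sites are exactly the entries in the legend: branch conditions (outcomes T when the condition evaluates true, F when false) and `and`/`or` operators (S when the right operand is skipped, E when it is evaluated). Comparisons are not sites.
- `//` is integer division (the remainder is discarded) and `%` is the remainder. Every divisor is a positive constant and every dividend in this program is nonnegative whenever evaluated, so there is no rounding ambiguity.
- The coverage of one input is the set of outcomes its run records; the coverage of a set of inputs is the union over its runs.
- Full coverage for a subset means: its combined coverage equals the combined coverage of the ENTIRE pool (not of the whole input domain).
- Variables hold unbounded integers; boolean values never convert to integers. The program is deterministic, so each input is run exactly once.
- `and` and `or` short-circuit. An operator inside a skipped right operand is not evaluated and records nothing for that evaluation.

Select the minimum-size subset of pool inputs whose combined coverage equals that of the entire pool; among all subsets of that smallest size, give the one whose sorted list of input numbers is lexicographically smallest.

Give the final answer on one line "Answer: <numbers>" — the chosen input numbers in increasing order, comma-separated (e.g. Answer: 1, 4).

input #1, s=6, w=-2: events B2->S, B1->F, B3->F, B4->T, B6->E, B5->T, B8->F; outcomes B1=F, B2=S, B3=F, B4=T, B5=T, B6=E, B8=F
input #2, s=10, w=0: events B2->S, B1->F, B3->T, B4->F, B6->E, B5->T, B8->F; outcomes B1=F, B2=S, B3=T, B4=F, B5=T, B6=E, B8=F
input #3, s=4, w=2: events B2->S, B1->F, B3->F, B4->F, B6->E, B5->T, B8->F; outcomes B1=F, B2=S, B3=F, B4=F, B5=T, B6=E, B8=F
input #4, s=2, w=2: events B2->S, B1->F, B3->F, B4->F, B6->E, B5->F, B7->F, B8->T; outcomes B1=F, B2=S, B3=F, B4=F, B5=F, B6=E, B7=F, B8=T
input #5, s=7, w=2: events B2->S, B1->F, B3->F, B4->F, B6->E, B5->T, B8->F; outcomes B1=F, B2=S, B3=F, B4=F, B5=T, B6=E, B8=F
input #6, s=12, w=-2: events B2->E, B1->T, B3->F, B4->T, B6->S, B5->F, B7->T, B8->T; outcomes B1=T, B2=E, B3=F, B4=T, B5=F, B6=S, B7=T, B8=T
together the pool reaches 16 outcomes: B1=T, B1=F, B2=S, B2=E, B3=T, B3=F, B4=T, B4=F, B5=T, B5=F, B6=S, B6=E, B7=T, B7=F, B8=T, B8=F
no size-1 subset reaches all 16 outcomes (best union: 8/16)
no size-2 subset reaches all 16 outcomes (best union: 15/16)
inputs {2, 4, 6} (size 3) cover everything; no size-3 subset with a lexicographically smaller index list covers all 16

Answer: 2, 4, 6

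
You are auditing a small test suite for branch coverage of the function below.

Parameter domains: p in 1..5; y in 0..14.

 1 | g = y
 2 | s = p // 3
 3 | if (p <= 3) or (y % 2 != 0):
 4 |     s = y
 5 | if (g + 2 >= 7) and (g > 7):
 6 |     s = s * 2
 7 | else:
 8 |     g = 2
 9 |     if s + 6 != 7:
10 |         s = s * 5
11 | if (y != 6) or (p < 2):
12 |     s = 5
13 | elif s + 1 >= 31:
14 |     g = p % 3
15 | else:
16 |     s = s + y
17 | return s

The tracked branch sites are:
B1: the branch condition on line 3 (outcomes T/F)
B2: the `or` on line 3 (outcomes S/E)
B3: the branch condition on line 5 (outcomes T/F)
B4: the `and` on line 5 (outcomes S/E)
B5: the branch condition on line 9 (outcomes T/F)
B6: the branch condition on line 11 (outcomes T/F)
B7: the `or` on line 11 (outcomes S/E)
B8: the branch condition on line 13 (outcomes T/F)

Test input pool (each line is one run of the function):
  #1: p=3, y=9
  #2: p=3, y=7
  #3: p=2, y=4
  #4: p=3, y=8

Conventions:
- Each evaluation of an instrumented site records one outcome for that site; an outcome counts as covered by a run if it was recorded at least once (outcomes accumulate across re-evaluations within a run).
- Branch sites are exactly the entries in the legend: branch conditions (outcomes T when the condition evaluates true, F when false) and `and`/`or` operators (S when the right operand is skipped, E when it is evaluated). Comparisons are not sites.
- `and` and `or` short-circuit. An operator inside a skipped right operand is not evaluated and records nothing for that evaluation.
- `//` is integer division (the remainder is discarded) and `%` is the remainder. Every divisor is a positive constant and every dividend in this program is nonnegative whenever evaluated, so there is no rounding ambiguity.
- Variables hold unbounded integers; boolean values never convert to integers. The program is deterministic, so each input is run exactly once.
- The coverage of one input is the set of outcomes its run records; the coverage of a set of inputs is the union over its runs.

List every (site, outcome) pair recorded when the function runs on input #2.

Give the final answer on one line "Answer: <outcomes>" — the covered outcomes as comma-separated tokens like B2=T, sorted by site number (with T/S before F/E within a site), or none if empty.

Tracing the run of input #2 (p=3, y=7):
  B2->S, B1->T, B4->E, B3->F, B5->T, B7->S, B6->T
deduplicating events, the covered set is: B1=T, B2=S, B3=F, B4=E, B5=T, B6=T, B7=S

Answer: B1=T, B2=S, B3=F, B4=E, B5=T, B6=T, B7=S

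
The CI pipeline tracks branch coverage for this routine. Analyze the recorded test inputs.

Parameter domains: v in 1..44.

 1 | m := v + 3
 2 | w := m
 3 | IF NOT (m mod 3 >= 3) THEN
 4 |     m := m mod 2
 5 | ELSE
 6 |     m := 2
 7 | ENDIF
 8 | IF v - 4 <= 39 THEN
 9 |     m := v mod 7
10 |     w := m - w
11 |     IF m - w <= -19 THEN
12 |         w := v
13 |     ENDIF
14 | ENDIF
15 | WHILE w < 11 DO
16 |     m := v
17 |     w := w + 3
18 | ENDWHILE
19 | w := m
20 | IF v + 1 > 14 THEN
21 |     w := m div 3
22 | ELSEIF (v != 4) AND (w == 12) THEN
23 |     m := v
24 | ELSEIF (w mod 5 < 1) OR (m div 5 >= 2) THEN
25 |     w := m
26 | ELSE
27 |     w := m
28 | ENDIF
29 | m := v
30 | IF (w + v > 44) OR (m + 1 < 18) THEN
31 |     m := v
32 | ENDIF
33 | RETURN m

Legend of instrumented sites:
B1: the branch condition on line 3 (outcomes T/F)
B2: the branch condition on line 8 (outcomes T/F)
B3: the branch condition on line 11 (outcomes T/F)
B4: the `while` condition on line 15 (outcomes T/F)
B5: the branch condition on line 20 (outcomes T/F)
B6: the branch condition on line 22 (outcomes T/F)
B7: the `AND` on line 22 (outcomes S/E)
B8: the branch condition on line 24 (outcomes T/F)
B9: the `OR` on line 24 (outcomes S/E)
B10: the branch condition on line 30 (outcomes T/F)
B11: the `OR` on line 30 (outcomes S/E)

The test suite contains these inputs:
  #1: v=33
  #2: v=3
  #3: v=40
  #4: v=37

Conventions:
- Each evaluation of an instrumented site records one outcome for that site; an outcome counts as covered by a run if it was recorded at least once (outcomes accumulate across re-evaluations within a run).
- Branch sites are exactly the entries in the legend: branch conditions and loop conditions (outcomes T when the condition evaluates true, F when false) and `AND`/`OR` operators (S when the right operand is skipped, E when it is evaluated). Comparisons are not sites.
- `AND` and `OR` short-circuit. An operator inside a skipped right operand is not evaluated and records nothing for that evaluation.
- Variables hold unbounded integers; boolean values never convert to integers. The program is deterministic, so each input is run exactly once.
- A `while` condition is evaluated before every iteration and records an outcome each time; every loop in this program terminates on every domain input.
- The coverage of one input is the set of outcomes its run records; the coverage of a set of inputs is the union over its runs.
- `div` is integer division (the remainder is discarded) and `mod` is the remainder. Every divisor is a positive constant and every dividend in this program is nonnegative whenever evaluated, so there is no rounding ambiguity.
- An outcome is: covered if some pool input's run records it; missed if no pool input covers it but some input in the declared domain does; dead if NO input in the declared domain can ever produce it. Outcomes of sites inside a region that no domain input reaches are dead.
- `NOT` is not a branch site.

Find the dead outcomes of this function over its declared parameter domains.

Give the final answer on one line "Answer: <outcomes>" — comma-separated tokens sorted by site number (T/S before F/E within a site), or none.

exhaustive pass over the 44-input domain:
  B1=F: never recorded by any domain input -> dead
  B3=T: never recorded by any domain input -> dead
  reachable outcomes have witnesses, e.g. B1=T (e.g. v=1), B2=T (e.g. v=1), B2=F (e.g. v=44), B3=F (e.g. v=1)

Answer: B1=F, B3=T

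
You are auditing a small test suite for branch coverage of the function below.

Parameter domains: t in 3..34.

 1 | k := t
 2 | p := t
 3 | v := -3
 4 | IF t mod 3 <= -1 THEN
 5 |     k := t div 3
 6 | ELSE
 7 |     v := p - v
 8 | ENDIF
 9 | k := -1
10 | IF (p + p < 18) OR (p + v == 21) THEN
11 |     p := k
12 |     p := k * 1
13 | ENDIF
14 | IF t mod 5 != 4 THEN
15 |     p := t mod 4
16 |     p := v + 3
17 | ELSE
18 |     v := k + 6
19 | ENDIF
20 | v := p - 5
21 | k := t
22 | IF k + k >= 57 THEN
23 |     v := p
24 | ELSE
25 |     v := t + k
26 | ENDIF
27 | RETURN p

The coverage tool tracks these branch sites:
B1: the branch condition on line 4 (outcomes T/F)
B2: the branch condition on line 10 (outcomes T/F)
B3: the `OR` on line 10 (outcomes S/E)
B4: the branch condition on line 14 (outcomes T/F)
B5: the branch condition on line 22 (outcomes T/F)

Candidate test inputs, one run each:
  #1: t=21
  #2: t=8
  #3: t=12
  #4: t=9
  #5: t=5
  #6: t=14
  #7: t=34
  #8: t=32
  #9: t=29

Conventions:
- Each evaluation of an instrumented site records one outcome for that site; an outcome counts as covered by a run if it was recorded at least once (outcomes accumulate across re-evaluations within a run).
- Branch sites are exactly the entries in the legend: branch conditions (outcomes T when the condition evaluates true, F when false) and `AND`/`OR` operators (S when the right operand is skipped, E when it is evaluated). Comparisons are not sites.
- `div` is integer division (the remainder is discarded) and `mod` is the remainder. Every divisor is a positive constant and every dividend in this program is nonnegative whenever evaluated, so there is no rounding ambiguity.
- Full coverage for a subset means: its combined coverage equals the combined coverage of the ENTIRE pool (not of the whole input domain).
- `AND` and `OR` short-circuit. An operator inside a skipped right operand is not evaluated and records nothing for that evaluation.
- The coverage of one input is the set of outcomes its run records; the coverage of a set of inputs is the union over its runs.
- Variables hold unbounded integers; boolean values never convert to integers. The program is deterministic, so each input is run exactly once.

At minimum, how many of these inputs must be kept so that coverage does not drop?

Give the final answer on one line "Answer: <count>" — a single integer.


input #1, t=21: outcomes B1=F, B2=F, B3=E, B4=T, B5=F
input #2, t=8: outcomes B1=F, B2=T, B3=S, B4=T, B5=F
input #3, t=12: outcomes B1=F, B2=F, B3=E, B4=T, B5=F
input #4, t=9: outcomes B1=F, B2=T, B3=E, B4=F, B5=F
input #5, t=5: outcomes B1=F, B2=T, B3=S, B4=T, B5=F
input #6, t=14: outcomes B1=F, B2=F, B3=E, B4=F, B5=F
input #7, t=34: outcomes B1=F, B2=F, B3=E, B4=F, B5=T
input #8, t=32: outcomes B1=F, B2=F, B3=E, B4=T, B5=T
input #9, t=29: outcomes B1=F, B2=F, B3=E, B4=F, B5=T
pool-wide coverage (9 outcomes): B1=F, B2=T, B2=F, B3=S, B3=E, B4=T, B4=F, B5=T, B5=F
size 1 is not enough: best union over all size-1 subsets is 5/9
size 2: inputs {2, 7} cover all 9 outcomes, and no lexicographically smaller subset of this size does
Answer: 2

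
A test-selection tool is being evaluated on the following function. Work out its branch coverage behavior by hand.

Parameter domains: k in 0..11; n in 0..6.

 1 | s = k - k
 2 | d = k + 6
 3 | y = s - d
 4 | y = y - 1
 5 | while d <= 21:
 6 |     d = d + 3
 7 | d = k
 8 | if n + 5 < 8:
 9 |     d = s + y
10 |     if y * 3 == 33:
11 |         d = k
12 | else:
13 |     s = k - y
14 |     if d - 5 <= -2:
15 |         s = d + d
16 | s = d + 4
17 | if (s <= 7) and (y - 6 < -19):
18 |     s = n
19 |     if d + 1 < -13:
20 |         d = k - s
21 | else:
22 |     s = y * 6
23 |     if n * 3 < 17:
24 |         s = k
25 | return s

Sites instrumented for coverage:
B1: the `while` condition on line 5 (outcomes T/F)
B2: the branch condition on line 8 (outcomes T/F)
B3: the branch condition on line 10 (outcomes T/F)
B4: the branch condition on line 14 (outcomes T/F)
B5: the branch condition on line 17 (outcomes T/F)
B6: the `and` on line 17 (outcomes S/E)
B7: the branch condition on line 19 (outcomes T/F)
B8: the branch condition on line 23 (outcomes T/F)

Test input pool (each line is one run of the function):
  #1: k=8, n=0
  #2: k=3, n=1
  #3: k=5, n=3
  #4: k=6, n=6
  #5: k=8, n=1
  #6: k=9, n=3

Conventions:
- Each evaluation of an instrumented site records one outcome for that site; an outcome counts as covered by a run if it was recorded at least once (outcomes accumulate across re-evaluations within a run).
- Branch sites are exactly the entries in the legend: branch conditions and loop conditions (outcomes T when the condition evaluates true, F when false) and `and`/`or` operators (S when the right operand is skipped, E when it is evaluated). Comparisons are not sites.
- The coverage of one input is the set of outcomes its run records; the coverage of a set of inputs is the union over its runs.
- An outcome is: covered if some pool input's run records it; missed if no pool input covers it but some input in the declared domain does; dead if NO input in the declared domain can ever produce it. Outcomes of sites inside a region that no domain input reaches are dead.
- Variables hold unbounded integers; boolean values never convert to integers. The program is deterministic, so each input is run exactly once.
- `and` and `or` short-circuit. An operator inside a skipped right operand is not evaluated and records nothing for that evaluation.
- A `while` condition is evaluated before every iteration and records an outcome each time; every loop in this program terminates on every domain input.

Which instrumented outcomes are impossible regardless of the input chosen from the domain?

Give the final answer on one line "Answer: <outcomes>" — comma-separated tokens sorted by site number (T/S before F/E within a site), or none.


checking every outcome against all 84 domain inputs:
  B3=T: unreachable across the whole domain -> dead
  reachable outcomes have witnesses, e.g. B1=T (e.g. k=0, n=0), B1=F (e.g. k=0, n=0), B2=T (e.g. k=0, n=0), B2=F (e.g. k=0, n=3)
Answer: B3=T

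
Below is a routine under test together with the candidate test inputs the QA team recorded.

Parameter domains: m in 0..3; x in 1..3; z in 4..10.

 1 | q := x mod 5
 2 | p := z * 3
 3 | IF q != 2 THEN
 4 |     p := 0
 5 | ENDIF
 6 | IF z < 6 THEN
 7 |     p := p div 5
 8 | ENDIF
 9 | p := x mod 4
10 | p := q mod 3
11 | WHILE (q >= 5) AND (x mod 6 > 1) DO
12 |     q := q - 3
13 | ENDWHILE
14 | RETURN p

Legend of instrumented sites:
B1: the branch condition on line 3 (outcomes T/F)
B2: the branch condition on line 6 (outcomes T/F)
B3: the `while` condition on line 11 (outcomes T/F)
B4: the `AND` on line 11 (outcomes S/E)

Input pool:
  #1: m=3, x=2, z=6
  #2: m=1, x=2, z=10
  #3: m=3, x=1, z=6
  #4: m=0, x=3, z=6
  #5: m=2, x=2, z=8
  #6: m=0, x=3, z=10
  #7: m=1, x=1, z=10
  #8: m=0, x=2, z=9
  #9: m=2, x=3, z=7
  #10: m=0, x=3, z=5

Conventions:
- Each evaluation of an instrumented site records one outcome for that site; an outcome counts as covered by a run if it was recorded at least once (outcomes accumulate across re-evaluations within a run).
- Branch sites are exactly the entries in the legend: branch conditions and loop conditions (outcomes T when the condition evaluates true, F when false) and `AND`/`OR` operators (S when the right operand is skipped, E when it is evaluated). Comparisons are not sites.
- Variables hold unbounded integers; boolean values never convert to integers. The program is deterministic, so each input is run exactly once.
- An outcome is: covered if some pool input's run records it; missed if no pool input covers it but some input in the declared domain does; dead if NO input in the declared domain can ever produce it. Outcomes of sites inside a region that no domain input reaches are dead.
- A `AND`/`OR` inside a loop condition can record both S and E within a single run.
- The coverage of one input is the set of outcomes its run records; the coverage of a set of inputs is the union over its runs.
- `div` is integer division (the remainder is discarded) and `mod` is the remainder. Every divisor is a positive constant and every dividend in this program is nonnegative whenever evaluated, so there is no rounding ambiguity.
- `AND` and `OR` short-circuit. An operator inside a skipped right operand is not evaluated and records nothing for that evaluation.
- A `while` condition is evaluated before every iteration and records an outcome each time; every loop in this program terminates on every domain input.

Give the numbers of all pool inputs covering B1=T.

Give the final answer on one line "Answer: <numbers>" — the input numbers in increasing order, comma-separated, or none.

input #1 (m=3, x=2, z=6): does not record B1=T
input #2 (m=1, x=2, z=10): does not record B1=T
input #3 (m=3, x=1, z=6): records B1=T
input #4 (m=0, x=3, z=6): records B1=T
input #5 (m=2, x=2, z=8): does not record B1=T
input #6 (m=0, x=3, z=10): records B1=T
input #7 (m=1, x=1, z=10): records B1=T
input #8 (m=0, x=2, z=9): does not record B1=T
input #9 (m=2, x=3, z=7): records B1=T
input #10 (m=0, x=3, z=5): records B1=T

Answer: 3, 4, 6, 7, 9, 10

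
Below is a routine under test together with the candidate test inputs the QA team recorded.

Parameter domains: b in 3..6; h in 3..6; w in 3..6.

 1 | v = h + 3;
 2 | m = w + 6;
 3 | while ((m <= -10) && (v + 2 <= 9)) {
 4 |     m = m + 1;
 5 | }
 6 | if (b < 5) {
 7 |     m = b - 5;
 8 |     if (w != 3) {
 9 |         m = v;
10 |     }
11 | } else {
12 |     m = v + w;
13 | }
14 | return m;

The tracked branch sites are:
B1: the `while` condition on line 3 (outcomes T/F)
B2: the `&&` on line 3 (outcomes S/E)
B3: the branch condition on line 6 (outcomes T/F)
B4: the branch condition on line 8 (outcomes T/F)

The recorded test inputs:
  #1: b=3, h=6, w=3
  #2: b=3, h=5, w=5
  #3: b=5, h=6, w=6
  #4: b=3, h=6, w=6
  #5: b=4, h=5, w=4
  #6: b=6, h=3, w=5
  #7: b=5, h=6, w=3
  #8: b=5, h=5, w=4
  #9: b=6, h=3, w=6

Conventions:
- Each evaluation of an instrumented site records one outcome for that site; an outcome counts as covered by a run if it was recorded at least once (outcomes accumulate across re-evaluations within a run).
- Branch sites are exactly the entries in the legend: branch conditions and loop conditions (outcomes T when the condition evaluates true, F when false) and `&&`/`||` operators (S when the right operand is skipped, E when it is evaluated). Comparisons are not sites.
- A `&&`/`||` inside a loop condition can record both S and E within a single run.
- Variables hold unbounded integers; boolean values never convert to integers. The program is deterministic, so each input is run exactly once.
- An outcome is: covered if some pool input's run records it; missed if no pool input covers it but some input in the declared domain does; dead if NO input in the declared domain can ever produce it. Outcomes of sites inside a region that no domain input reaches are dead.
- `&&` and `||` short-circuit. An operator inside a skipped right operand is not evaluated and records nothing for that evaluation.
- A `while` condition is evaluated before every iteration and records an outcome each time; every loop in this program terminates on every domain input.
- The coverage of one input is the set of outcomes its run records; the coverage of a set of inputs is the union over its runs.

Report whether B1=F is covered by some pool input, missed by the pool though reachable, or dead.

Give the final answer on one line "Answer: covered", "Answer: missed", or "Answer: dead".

B1=F is recorded by pool input(s) 1, 2, 3, 4, 5, 6, 7, 8, 9 -> covered

Answer: covered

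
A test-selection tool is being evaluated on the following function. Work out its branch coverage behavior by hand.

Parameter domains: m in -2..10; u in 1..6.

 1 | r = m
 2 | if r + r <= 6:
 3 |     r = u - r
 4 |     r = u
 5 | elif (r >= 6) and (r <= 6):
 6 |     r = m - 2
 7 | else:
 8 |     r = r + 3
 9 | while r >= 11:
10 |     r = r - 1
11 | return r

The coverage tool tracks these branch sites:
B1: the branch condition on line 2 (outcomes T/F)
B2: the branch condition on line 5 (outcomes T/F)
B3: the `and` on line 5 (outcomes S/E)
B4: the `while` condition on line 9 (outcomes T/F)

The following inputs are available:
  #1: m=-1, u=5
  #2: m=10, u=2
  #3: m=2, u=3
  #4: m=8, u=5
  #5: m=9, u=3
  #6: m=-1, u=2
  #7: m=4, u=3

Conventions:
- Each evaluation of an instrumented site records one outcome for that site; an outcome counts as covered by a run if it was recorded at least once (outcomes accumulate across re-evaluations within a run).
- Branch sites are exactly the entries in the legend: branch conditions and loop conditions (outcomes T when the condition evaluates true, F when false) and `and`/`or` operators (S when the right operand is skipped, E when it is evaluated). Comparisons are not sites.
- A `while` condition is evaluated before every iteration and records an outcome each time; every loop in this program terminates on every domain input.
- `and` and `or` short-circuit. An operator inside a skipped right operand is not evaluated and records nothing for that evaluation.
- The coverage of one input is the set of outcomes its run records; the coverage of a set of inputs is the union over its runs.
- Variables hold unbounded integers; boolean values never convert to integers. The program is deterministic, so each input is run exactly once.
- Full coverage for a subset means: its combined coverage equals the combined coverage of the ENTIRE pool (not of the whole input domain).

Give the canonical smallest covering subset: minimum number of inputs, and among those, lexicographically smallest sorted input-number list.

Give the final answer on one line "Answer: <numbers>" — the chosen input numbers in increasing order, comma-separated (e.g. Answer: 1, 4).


#1 (m=-1, u=5) -> B1->T, B4->F; covered: B1=T, B4=F
#2 (m=10, u=2) -> B1->F, B3->E, B2->F, B4->T, B4->T, B4->T, B4->F; covered: B1=F, B2=F, B3=E, B4=T, B4=F
#3 (m=2, u=3) -> B1->T, B4->F; covered: B1=T, B4=F
#4 (m=8, u=5) -> B1->F, B3->E, B2->F, B4->T, B4->F; covered: B1=F, B2=F, B3=E, B4=T, B4=F
#5 (m=9, u=3) -> B1->F, B3->E, B2->F, B4->T, B4->T, B4->F; covered: B1=F, B2=F, B3=E, B4=T, B4=F
#6 (m=-1, u=2) -> B1->T, B4->F; covered: B1=T, B4=F
#7 (m=4, u=3) -> B1->F, B3->S, B2->F, B4->F; covered: B1=F, B2=F, B3=S, B4=F
union over all inputs: B1=T, B1=F, B2=F, B3=S, B3=E, B4=T, B4=F (7 outcomes)
no size-1 subset reaches all 7 outcomes (best union: 5/7)
no size-2 subset reaches all 7 outcomes (best union: 6/7)
size 3: inputs {1, 2, 7} cover all 7 outcomes, and no lexicographically smaller subset of this size does
Answer: 1, 2, 7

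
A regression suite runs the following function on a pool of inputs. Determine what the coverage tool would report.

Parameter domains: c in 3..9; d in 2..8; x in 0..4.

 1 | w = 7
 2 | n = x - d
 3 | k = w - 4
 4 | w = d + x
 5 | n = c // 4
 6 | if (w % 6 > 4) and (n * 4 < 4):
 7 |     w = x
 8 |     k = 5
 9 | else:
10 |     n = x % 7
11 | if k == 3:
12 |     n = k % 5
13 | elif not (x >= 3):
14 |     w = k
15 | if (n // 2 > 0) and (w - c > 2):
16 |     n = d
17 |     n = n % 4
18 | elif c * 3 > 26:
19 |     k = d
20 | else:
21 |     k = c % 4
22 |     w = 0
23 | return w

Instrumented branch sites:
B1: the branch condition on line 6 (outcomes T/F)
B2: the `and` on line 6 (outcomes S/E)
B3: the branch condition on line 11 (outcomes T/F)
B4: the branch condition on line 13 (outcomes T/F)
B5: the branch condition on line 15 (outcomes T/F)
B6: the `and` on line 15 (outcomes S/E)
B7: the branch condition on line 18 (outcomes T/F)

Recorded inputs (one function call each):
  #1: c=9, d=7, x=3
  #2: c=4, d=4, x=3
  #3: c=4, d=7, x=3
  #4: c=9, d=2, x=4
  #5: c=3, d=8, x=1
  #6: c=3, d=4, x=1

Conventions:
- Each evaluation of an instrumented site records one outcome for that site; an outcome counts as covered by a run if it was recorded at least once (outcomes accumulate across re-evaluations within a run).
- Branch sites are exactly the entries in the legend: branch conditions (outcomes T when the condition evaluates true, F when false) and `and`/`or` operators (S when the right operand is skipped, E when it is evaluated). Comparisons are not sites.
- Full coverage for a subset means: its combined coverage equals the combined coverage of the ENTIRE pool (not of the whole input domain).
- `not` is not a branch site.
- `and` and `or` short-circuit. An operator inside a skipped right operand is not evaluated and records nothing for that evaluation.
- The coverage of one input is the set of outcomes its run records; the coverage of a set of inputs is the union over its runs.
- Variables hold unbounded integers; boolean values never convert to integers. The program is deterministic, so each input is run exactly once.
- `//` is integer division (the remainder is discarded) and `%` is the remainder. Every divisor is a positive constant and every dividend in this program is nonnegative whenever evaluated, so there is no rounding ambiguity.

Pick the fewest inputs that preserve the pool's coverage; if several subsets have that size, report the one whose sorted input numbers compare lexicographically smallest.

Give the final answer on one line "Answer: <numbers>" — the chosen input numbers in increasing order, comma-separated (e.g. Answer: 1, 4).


input #1 (c=9, d=7, x=3): covers B1=F, B2=S, B3=T, B5=F, B6=E, B7=T
input #2 (c=4, d=4, x=3): covers B1=F, B2=S, B3=T, B5=T, B6=E
input #3 (c=4, d=7, x=3): covers B1=F, B2=S, B3=T, B5=T, B6=E
input #4 (c=9, d=2, x=4): covers B1=F, B2=S, B3=T, B5=F, B6=E, B7=T
input #5 (c=3, d=8, x=1): covers B1=F, B2=S, B3=T, B5=T, B6=E
input #6 (c=3, d=4, x=1): covers B1=T, B2=E, B3=F, B4=T, B5=F, B6=S, B7=F
union over all inputs: B1=T, B1=F, B2=S, B2=E, B3=T, B3=F, B4=T, B5=T, B5=F, B6=S, B6=E, B7=T, B7=F (13 outcomes)
every size-1 subset falls short of the 13 outcomes (best: 7/13)
every size-2 subset falls short of the 13 outcomes (best: 12/13)
inputs {1, 2, 6} (size 3) cover everything; no size-3 subset with a lexicographically smaller index list covers all 13
Answer: 1, 2, 6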